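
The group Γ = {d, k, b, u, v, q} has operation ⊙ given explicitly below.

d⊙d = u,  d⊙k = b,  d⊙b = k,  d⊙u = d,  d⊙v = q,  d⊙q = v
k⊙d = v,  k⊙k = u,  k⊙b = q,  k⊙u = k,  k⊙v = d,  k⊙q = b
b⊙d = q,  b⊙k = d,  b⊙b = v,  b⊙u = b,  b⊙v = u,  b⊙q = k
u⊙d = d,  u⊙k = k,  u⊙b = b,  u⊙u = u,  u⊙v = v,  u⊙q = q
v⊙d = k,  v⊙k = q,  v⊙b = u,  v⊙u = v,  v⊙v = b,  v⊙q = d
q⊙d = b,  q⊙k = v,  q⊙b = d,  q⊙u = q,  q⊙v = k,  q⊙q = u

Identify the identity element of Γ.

u

The identity e satisfies e ⊙ x = x for all x, so its row in the table reproduces the column headers.
Row u reads: d, k, b, u, v, q — exactly the header order. So u is the identity.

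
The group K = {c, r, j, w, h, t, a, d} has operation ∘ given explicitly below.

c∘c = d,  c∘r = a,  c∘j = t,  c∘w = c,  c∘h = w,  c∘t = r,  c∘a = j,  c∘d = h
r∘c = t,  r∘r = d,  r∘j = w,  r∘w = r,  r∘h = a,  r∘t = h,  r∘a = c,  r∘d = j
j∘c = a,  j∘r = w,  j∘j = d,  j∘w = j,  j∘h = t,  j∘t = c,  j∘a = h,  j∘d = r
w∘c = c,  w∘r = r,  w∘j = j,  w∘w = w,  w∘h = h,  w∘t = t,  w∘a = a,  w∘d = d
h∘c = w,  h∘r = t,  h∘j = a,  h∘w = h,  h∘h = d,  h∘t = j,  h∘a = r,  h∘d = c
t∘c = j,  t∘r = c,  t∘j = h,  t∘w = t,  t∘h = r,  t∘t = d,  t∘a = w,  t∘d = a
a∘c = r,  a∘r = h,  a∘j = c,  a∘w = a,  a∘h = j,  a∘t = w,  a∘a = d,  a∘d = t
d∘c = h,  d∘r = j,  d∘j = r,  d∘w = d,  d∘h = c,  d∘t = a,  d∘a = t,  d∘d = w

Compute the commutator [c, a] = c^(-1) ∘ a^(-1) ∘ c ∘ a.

d

Identity is w; from the table c^(-1) = h and a^(-1) = t.
h ∘ t = j
j ∘ c = a
a ∘ a = d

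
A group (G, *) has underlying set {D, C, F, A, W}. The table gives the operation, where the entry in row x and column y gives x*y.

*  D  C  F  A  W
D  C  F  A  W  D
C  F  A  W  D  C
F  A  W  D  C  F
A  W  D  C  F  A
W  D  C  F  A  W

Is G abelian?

Yes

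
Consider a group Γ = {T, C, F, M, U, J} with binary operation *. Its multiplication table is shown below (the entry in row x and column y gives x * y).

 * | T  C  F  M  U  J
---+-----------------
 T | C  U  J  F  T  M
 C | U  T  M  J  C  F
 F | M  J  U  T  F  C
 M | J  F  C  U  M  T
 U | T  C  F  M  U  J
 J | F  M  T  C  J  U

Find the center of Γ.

An element z is central iff its row equals its column in the table.
For J: J * T = F ≠ M = T * J, so J ∉ Z.
Checking each element this way leaves Z(Γ) = {U}.

{U}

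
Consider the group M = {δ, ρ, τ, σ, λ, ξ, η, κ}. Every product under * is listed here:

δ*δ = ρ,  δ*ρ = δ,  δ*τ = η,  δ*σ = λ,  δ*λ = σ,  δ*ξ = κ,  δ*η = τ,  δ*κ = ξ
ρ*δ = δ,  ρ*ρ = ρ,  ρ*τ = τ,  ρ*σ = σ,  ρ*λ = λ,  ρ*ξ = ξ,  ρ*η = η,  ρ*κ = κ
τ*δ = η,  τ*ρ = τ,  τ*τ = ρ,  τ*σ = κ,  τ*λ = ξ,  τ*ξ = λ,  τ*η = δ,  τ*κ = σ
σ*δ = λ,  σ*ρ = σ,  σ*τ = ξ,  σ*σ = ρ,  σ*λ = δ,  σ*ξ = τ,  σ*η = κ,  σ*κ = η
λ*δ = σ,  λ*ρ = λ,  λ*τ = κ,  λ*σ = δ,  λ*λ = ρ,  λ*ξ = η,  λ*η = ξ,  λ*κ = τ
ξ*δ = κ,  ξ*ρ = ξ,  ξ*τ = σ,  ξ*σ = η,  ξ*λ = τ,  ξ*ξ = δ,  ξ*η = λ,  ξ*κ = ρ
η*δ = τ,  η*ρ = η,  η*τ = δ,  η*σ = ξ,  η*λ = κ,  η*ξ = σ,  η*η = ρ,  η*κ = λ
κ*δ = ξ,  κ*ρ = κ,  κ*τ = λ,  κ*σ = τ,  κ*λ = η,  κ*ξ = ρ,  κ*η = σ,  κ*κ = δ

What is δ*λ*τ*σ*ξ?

δ*λ = σ
σ*τ = ξ
ξ*σ = η
η*ξ = σ

σ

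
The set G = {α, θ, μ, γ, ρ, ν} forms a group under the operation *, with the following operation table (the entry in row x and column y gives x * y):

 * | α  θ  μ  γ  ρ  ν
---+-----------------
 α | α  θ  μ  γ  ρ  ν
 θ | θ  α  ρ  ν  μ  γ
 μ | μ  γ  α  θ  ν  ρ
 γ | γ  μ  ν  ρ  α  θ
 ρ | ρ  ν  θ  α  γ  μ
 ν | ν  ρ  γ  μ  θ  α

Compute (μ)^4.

μ^1 = μ
μ^2 = μ * μ = α
μ^3 = α * μ = μ
μ^4 = μ * μ = α

α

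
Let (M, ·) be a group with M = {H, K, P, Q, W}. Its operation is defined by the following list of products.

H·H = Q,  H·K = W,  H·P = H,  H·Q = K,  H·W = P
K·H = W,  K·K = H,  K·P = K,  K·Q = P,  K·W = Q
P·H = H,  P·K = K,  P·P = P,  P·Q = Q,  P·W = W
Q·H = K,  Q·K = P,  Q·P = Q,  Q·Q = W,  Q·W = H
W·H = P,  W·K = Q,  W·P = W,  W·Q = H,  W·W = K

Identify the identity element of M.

The identity e satisfies e·x = x for all x, so its row in the table reproduces the column headers.
Row P reads: H, K, P, Q, W — exactly the header order. So P is the identity.

P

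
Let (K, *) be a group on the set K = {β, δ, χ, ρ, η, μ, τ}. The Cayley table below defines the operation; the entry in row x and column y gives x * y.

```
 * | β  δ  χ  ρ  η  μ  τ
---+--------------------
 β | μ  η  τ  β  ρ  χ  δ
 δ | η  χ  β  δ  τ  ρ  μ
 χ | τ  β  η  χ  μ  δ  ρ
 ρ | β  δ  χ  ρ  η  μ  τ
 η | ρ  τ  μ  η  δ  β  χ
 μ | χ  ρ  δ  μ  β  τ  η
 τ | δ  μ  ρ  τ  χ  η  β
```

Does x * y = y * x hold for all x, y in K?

Check whether the table is symmetric across its main diagonal.
Every entry (row x, col y) equals the entry (row y, col x), so K is abelian.

Yes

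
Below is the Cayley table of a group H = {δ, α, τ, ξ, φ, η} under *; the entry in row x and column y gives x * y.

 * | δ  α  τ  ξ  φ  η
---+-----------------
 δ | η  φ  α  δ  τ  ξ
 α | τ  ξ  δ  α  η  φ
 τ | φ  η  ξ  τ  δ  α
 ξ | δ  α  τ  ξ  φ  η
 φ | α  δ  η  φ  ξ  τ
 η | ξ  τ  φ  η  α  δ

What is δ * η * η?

η

δ * η = ξ
ξ * η = η
(Structurally, H here is isomorphic to the symmetric group S_3.)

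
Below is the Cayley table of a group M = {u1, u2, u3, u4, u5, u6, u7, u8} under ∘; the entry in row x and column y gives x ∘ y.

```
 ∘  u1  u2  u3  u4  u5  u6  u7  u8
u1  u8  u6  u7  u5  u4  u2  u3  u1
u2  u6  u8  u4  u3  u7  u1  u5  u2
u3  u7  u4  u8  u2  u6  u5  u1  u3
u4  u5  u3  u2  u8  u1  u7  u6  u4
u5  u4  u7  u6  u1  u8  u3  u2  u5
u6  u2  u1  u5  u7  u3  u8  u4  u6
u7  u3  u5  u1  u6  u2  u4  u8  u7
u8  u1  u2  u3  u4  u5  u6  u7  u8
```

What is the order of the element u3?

The identity element is u8 (its row matches the header).
u3^1 = u3
u3^2 = u3 ∘ u3 = u8
The first power of u3 equal to the identity is u3^2, so ord(u3) = 2.

2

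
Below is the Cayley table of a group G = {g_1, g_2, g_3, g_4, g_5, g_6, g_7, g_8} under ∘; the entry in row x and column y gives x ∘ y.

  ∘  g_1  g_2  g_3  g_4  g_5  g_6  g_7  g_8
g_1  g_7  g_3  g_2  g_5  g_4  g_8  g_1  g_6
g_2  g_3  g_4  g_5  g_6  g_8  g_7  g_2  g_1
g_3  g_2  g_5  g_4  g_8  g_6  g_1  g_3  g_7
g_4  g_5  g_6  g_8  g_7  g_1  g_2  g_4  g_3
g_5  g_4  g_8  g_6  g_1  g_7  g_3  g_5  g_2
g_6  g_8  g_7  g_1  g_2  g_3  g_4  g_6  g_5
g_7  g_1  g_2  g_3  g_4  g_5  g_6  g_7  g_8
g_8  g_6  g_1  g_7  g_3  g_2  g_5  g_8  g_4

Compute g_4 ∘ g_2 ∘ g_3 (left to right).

g_4 ∘ g_2 = g_6
g_6 ∘ g_3 = g_1

g_1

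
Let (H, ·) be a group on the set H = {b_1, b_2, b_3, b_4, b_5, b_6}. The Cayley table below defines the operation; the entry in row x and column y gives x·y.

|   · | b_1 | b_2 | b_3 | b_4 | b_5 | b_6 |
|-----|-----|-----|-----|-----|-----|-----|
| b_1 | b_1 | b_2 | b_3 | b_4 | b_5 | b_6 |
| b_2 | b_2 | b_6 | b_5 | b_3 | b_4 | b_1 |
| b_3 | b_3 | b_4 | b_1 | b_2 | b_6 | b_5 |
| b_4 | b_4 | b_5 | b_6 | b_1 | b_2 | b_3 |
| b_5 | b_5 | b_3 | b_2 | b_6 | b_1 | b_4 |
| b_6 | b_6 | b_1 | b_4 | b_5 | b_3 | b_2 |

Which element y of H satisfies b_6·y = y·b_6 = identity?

b_2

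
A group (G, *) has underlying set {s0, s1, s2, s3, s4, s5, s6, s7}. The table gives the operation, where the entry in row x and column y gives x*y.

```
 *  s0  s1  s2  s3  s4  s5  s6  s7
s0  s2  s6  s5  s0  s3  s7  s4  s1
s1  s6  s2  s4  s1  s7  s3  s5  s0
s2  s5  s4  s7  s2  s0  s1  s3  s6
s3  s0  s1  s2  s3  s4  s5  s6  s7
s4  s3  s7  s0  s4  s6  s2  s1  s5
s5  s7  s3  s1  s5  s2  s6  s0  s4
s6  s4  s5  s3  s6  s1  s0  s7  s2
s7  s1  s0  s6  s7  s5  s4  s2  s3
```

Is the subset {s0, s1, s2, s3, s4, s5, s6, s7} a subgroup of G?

Yes

{s0, s1, s2, s3, s4, s5, s6, s7} contains the identity s3.
Checking products: every product of two elements of {s0, s1, s2, s3, s4, s5, s6, s7} (read from the table) lies in {s0, s1, s2, s3, s4, s5, s6, s7}, so the set is closed.
In a finite group, a nonempty closed subset is a subgroup. So {s0, s1, s2, s3, s4, s5, s6, s7} ≤ G.
(Structurally, G here is isomorphic to the cyclic group Z_8.)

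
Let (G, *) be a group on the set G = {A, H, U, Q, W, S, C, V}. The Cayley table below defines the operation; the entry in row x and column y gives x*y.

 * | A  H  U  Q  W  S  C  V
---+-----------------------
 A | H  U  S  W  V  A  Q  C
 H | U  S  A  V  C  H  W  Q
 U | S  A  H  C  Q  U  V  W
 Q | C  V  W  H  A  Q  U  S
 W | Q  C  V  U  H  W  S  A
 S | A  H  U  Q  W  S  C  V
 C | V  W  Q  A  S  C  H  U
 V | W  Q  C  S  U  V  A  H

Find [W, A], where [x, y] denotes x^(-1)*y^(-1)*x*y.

H

Identity is S; from the table W^(-1) = C and A^(-1) = U.
C*U = Q
Q*W = A
A*A = H
(Structurally, G here is isomorphic to the quaternion group Q_8.)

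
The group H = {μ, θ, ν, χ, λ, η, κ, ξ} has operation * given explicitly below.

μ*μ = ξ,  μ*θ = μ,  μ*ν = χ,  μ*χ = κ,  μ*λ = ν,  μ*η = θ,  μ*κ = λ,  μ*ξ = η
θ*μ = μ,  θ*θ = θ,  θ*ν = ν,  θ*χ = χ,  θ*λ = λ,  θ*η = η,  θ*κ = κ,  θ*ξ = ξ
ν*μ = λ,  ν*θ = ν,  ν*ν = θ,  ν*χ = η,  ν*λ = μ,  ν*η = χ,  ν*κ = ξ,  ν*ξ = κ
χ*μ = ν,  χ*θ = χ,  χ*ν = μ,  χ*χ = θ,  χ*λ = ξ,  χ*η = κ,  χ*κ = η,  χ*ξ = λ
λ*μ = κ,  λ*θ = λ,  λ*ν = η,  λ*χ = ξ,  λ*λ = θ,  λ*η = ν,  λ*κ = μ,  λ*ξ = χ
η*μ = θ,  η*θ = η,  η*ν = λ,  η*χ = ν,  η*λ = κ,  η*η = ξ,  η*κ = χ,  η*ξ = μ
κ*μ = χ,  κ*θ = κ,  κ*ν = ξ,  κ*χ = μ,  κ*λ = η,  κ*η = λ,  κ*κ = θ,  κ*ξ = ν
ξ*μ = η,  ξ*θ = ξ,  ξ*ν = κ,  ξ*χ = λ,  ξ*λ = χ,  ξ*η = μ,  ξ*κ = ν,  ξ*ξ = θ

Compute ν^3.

ν

ν^1 = ν
ν^2 = ν*ν = θ
ν^3 = θ*ν = ν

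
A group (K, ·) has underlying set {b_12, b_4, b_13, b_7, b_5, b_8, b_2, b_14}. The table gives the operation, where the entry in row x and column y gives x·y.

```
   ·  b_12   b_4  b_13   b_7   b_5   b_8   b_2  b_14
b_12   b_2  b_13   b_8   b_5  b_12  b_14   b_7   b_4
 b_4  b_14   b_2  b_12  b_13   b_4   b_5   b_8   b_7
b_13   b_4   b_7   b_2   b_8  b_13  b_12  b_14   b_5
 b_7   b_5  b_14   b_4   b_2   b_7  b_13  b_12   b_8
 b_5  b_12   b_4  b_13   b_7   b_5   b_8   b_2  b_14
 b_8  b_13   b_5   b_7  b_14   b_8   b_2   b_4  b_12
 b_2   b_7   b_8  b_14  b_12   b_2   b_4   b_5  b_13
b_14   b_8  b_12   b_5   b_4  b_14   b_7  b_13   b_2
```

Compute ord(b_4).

4

The identity element is b_5 (its row matches the header).
b_4^1 = b_4
b_4^2 = b_4·b_4 = b_2
b_4^3 = b_2·b_4 = b_8
b_4^4 = b_8·b_4 = b_5
The first power of b_4 equal to the identity is b_4^4, so ord(b_4) = 4.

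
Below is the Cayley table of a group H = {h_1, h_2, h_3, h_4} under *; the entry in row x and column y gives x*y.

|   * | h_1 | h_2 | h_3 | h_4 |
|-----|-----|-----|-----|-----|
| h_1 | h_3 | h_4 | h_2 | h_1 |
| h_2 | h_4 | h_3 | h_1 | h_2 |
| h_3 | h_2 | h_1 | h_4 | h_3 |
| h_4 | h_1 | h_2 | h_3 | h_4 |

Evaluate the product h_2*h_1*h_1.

h_2*h_1 = h_4
h_4*h_1 = h_1

h_1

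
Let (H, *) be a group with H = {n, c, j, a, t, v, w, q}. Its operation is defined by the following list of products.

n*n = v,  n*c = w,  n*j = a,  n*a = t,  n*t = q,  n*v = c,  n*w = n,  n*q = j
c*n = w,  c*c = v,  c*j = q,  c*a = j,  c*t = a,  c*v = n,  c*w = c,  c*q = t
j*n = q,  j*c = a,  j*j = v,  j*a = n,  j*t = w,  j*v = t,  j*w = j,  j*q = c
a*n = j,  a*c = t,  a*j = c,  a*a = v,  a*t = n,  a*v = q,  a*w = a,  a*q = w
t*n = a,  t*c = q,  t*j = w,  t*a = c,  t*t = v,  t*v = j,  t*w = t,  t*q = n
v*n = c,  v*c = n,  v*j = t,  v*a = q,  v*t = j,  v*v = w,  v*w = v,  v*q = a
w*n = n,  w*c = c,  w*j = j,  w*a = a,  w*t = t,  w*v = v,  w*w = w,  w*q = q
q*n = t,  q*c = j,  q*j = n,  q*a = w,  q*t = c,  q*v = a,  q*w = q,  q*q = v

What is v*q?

a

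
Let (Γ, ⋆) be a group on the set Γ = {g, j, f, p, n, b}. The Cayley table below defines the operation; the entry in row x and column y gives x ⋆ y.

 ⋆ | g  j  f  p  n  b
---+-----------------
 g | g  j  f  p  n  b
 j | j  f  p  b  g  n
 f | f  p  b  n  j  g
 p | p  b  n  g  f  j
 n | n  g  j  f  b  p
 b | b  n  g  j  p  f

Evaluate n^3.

p

n^1 = n
n^2 = n ⋆ n = b
n^3 = b ⋆ n = p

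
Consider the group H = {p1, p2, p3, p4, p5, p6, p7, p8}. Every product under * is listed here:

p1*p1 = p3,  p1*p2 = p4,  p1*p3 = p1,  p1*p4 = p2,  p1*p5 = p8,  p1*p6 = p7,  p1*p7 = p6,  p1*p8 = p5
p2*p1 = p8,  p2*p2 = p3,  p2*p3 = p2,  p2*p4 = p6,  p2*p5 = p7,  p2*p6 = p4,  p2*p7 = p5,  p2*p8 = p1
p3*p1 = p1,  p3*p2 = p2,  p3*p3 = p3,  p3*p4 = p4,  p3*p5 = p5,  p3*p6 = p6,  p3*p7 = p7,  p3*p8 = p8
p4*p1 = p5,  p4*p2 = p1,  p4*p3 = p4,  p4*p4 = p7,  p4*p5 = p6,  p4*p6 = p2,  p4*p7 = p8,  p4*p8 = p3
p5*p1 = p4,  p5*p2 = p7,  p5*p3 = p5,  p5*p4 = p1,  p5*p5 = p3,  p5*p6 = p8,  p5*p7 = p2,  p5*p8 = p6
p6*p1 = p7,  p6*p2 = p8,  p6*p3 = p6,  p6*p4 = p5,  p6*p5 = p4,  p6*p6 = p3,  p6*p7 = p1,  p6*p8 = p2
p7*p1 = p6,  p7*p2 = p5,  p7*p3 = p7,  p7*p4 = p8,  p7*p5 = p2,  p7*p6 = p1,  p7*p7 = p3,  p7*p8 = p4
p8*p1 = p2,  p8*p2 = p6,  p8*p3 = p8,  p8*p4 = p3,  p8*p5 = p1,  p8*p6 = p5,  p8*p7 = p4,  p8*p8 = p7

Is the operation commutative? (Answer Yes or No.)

p4 * p1 = p5 but p1 * p4 = p2.
Since p4 and p1 do not commute, H is not abelian.

No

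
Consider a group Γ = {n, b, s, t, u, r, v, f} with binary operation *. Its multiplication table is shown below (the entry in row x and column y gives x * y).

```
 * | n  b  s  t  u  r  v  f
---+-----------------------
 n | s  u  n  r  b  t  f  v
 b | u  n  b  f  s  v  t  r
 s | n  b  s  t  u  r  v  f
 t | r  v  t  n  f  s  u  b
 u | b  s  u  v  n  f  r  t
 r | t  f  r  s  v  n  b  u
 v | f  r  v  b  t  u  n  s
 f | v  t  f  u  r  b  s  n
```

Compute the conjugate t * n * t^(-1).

The identity is s. In row t, the entry s sits in column r, so t^(-1) = r.
t * n = r
r * r = n

n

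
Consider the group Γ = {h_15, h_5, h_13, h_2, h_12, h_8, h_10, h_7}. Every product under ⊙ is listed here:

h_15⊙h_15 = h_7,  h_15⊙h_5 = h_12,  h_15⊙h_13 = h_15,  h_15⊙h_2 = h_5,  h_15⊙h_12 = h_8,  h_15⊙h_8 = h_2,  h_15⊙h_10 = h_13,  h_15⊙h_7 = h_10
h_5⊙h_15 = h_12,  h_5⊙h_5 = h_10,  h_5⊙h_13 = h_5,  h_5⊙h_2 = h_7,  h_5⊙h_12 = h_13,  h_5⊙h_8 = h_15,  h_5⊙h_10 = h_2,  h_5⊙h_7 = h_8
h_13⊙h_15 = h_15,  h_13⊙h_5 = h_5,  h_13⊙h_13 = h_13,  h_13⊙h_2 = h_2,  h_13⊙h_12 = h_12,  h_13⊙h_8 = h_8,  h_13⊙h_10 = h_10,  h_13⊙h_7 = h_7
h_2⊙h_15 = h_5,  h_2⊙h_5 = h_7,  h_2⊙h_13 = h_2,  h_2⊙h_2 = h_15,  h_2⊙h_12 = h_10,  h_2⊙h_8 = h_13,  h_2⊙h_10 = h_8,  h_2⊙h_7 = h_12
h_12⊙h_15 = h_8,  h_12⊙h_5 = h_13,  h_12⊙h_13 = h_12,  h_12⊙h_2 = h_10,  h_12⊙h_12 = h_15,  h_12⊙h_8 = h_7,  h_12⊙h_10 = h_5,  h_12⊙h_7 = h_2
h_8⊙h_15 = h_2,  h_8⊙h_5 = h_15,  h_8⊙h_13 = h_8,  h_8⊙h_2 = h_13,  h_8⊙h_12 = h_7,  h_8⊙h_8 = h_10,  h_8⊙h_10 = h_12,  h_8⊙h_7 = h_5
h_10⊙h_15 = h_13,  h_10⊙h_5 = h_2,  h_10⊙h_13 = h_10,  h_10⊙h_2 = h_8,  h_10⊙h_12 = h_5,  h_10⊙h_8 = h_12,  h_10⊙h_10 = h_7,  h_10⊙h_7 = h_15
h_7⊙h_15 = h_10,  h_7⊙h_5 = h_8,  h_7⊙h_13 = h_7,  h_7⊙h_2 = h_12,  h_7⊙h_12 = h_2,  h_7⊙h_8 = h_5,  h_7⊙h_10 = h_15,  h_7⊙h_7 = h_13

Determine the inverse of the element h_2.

First locate the identity: row h_13 matches the header, so h_13 is the identity.
Scan row h_2 for h_13: h_2 ⊙ h_8 = h_13. Hence h_2^(-1) = h_8.

h_8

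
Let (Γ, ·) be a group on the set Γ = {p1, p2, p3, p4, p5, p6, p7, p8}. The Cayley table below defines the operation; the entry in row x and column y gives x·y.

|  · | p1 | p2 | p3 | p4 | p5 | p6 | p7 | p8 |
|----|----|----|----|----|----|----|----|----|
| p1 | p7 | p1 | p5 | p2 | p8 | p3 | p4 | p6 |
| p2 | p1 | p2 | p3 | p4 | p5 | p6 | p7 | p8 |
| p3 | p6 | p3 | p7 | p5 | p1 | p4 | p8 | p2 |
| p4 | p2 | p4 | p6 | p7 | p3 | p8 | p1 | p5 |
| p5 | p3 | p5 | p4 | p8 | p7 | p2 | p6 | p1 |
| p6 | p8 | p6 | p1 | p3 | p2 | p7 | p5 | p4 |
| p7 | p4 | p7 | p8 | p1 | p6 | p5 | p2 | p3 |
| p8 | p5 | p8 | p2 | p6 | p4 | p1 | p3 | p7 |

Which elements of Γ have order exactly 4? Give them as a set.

{p1, p3, p4, p5, p6, p8}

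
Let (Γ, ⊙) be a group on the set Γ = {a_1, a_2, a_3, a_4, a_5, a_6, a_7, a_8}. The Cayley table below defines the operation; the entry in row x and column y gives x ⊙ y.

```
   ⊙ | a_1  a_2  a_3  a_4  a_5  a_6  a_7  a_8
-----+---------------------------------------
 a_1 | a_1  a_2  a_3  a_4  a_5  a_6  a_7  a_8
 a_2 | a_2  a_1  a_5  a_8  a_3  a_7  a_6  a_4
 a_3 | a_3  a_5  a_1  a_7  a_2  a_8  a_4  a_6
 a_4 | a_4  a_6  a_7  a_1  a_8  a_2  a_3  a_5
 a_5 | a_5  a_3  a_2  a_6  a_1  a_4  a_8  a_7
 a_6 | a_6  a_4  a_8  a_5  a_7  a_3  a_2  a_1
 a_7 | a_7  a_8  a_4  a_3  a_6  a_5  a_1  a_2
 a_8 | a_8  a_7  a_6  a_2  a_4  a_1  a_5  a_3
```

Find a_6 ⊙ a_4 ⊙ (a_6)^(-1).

a_7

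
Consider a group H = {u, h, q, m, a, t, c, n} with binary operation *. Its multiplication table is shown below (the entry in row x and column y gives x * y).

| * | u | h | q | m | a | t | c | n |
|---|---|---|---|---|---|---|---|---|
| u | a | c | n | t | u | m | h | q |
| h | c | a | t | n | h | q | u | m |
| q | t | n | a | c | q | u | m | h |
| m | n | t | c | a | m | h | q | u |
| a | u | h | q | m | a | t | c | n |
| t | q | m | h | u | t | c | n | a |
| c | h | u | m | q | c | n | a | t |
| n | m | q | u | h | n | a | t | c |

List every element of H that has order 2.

Identity is a. Compute the order of each non-identity element by repeated multiplication:
  u: u → a  (order 2)
  h: h → a  (order 2)
  q: q → a  (order 2)
  m: m → a  (order 2)
  t: t → c → n → a  (order 4)
  c: c → a  (order 2)
  n: n → c → t → a  (order 4)
Elements of order 2: {c, h, m, q, u}.
(Structurally, H here is isomorphic to the dihedral group D_4.)

{c, h, m, q, u}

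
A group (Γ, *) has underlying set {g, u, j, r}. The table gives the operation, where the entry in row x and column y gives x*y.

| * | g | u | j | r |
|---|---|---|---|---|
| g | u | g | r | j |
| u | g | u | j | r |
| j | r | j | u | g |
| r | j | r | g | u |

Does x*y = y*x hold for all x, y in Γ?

Check whether the table is symmetric across its main diagonal.
Every entry (row x, col y) equals the entry (row y, col x), so Γ is abelian.

Yes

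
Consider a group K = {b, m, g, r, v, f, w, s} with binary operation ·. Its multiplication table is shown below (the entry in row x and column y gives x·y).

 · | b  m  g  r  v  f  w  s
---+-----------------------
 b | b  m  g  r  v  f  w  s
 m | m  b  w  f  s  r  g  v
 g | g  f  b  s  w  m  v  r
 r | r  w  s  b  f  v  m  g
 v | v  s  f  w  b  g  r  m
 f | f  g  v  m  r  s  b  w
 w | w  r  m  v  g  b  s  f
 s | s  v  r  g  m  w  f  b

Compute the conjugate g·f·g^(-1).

The identity is b. In row g, the entry b sits in column g, so g^(-1) = g.
g·f = m
m·g = w
(Structurally, K here is isomorphic to the dihedral group D_4.)

w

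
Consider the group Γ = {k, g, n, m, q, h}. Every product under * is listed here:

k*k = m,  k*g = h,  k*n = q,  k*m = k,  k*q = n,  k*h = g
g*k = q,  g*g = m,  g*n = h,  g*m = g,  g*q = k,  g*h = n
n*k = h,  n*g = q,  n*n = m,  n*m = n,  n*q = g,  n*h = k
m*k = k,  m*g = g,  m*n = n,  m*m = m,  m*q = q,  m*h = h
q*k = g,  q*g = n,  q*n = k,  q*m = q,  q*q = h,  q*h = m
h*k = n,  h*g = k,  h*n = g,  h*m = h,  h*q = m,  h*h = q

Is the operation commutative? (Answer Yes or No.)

h * n = g but n * h = k.
Since h and n do not commute, Γ is not abelian.

No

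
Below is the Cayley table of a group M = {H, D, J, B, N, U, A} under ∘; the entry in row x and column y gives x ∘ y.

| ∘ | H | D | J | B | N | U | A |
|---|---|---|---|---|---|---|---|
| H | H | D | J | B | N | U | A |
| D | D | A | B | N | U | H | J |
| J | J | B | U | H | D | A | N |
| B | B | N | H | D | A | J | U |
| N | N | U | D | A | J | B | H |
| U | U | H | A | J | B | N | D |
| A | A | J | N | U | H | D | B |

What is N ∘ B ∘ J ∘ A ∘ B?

B

N ∘ B = A
A ∘ J = N
N ∘ A = H
H ∘ B = B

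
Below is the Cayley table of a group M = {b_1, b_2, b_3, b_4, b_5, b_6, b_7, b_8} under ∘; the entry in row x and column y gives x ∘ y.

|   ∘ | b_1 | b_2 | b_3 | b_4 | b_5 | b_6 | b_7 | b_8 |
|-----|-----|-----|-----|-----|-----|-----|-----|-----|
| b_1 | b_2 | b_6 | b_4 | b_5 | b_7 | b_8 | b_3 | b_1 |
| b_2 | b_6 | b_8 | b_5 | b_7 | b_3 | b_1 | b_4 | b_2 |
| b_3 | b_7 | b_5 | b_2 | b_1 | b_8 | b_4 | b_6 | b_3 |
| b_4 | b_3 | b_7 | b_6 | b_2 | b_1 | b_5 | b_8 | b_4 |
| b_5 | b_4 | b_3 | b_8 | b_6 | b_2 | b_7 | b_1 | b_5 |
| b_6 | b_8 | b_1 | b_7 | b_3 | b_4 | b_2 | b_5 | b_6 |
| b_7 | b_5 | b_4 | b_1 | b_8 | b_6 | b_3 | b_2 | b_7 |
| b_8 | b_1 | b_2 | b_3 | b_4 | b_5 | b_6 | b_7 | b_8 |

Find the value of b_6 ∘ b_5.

Read row b_6, column b_5: b_6 ∘ b_5 = b_4.
(Structurally, M here is isomorphic to the quaternion group Q_8.)

b_4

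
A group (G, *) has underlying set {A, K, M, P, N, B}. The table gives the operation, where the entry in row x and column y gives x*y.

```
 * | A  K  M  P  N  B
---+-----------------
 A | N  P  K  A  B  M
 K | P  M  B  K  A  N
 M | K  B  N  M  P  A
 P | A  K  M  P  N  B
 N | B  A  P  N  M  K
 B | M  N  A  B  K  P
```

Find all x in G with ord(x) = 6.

Identity is P. Compute the order of each non-identity element by repeated multiplication:
  A: A → N → B → M → K → P  (order 6)
  K: K → M → B → N → A → P  (order 6)
  M: M → N → P  (order 3)
  N: N → M → P  (order 3)
  B: B → P  (order 2)
Elements of order 6: {A, K}.

{A, K}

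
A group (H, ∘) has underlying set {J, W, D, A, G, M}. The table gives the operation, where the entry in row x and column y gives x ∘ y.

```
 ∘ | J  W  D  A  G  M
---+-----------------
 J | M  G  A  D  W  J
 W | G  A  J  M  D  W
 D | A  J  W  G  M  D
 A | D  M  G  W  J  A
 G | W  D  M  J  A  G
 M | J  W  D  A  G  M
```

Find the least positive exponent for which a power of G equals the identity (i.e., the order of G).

The identity element is M (its row matches the header).
G^1 = G
G^2 = G ∘ G = A
G^3 = A ∘ G = J
G^4 = J ∘ G = W
G^5 = W ∘ G = D
G^6 = D ∘ G = M
The first power of G equal to the identity is G^6, so ord(G) = 6.
(Structurally, H here is isomorphic to the cyclic group Z_6.)

6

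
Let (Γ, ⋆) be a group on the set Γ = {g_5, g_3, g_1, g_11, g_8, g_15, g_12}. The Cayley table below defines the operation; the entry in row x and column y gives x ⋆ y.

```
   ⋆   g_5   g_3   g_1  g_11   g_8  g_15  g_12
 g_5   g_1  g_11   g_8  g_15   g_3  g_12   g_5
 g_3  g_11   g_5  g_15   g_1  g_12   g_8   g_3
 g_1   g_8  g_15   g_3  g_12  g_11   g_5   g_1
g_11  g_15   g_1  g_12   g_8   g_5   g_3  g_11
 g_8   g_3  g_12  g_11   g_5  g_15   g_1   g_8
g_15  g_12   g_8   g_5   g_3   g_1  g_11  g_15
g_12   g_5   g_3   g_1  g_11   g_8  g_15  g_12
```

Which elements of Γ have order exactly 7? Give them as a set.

{g_1, g_11, g_15, g_3, g_5, g_8}

Identity is g_12. Compute the order of each non-identity element by repeated multiplication:
  g_5: g_5 → g_1 → g_8 → g_3 → g_11 → g_15 → g_12  (order 7)
  g_3: g_3 → g_5 → g_11 → g_1 → g_15 → g_8 → g_12  (order 7)
  g_1: g_1 → g_3 → g_15 → g_5 → g_8 → g_11 → g_12  (order 7)
  g_11: g_11 → g_8 → g_5 → g_15 → g_3 → g_1 → g_12  (order 7)
  g_8: g_8 → g_15 → g_1 → g_11 → g_5 → g_3 → g_12  (order 7)
  g_15: g_15 → g_11 → g_3 → g_8 → g_1 → g_5 → g_12  (order 7)
Elements of order 7: {g_1, g_11, g_15, g_3, g_5, g_8}.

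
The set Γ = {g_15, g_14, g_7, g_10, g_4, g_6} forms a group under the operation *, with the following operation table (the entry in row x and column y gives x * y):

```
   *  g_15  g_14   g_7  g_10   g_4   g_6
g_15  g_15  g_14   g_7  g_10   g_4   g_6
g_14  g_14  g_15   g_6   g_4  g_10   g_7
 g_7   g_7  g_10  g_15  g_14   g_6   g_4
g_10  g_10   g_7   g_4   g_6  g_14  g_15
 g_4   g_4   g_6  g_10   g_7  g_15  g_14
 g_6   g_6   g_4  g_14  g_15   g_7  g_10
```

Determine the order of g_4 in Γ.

The identity element is g_15 (its row matches the header).
g_4^1 = g_4
g_4^2 = g_4 * g_4 = g_15
The first power of g_4 equal to the identity is g_4^2, so ord(g_4) = 2.
(Structurally, Γ here is isomorphic to the symmetric group S_3.)

2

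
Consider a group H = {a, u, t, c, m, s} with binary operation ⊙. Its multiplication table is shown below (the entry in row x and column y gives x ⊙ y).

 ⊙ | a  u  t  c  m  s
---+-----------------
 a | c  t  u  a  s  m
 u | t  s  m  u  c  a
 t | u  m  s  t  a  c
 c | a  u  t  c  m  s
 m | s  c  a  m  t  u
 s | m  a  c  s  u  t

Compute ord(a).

2

The identity element is c (its row matches the header).
a^1 = a
a^2 = a ⊙ a = c
The first power of a equal to the identity is a^2, so ord(a) = 2.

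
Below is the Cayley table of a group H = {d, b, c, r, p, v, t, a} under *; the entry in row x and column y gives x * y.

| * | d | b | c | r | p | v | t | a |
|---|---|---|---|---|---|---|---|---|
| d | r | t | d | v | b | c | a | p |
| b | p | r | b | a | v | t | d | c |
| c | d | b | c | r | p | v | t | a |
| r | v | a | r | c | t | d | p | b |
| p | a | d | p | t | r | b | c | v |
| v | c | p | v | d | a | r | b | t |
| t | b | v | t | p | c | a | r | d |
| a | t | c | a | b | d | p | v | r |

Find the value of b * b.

Read row b, column b: b * b = r.

r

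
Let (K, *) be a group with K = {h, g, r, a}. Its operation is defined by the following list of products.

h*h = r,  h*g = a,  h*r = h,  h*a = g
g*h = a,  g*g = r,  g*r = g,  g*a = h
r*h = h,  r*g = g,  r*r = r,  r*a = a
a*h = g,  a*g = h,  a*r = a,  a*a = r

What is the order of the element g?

2

The identity element is r (its row matches the header).
g^1 = g
g^2 = g * g = r
The first power of g equal to the identity is g^2, so ord(g) = 2.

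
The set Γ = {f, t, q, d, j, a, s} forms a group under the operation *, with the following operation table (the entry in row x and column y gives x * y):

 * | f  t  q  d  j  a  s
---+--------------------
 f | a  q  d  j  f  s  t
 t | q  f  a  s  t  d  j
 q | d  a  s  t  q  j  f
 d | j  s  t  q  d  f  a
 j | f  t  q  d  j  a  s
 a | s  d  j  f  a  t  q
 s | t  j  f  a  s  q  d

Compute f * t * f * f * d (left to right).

d

f * t = q
q * f = d
d * f = j
j * d = d
(Structurally, Γ here is isomorphic to the cyclic group Z_7.)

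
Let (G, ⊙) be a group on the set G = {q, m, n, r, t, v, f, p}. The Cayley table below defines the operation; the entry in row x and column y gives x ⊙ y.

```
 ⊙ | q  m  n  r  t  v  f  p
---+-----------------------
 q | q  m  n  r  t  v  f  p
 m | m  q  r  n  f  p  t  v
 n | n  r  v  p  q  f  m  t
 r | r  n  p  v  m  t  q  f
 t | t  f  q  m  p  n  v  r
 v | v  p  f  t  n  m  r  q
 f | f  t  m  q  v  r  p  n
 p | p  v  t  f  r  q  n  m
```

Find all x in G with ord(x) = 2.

Identity is q. Compute the order of each non-identity element by repeated multiplication:
  m: m → q  (order 2)
  n: n → v → f → m → r → p → t → q  (order 8)
  r: r → v → t → m → n → p → f → q  (order 8)
  t: t → p → r → m → f → v → n → q  (order 8)
  v: v → m → p → q  (order 4)
  f: f → p → n → m → t → v → r → q  (order 8)
  p: p → m → v → q  (order 4)
Elements of order 2: {m}.

{m}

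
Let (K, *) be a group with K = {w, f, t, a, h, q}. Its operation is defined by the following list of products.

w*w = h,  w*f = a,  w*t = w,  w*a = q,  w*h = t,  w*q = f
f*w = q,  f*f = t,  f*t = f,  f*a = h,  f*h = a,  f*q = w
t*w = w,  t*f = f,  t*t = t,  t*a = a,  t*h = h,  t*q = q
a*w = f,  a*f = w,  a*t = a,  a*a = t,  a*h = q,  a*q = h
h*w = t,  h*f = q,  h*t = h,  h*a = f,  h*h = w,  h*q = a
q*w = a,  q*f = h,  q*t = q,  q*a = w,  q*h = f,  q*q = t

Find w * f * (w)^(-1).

The identity is t. In row w, the entry t sits in column h, so w^(-1) = h.
w * f = a
a * h = q

q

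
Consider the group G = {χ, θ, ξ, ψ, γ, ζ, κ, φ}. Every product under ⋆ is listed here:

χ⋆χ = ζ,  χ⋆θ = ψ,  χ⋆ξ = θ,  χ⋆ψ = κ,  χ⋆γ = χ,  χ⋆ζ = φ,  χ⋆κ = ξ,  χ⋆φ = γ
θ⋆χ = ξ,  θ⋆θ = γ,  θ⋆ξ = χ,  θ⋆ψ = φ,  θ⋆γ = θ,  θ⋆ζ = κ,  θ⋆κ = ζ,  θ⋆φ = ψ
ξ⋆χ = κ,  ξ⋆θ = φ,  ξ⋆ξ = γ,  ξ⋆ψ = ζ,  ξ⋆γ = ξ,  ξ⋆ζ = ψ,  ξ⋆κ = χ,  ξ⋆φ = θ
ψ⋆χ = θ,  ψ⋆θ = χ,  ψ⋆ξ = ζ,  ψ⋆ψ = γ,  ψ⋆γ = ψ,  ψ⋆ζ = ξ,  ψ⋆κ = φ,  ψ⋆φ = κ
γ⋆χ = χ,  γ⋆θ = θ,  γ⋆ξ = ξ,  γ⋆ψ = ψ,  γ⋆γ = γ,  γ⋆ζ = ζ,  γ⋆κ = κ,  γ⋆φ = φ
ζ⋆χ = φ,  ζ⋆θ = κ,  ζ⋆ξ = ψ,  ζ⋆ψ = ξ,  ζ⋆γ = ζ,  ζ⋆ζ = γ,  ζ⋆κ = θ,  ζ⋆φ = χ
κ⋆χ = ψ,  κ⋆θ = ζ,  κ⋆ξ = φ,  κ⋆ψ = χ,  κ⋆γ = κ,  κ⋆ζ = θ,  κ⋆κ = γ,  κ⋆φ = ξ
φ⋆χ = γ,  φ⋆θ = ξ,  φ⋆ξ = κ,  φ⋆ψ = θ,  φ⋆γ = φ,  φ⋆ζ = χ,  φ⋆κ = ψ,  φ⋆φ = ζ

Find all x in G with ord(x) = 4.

Identity is γ. Compute the order of each non-identity element by repeated multiplication:
  χ: χ → ζ → φ → γ  (order 4)
  θ: θ → γ  (order 2)
  ξ: ξ → γ  (order 2)
  ψ: ψ → γ  (order 2)
  ζ: ζ → γ  (order 2)
  κ: κ → γ  (order 2)
  φ: φ → ζ → χ → γ  (order 4)
Elements of order 4: {φ, χ}.

{φ, χ}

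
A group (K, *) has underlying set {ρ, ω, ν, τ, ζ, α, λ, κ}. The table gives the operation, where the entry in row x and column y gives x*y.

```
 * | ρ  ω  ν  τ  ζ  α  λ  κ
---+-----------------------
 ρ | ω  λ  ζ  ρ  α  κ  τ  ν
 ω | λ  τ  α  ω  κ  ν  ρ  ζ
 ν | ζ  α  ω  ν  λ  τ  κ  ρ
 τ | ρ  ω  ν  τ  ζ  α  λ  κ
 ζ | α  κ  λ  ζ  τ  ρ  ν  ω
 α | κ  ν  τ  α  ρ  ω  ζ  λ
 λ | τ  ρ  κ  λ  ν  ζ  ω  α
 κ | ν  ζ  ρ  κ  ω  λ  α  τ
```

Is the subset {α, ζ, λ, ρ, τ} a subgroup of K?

No

λ*λ = ω, which is not in {α, ζ, λ, ρ, τ}.
The subset is not closed under *, so it is not a subgroup.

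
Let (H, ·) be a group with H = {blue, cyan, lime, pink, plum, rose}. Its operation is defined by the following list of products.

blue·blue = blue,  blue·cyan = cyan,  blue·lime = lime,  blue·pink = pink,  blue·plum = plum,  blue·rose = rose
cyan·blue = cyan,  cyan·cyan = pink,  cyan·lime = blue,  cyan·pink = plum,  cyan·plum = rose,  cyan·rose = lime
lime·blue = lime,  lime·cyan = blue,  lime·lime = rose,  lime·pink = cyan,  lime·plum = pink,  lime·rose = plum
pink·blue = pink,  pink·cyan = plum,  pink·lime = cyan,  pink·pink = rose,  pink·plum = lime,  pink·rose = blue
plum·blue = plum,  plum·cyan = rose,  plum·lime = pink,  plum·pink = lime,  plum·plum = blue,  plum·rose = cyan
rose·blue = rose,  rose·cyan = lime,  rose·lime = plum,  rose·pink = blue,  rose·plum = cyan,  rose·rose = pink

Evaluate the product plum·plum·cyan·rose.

lime

plum·plum = blue
blue·cyan = cyan
cyan·rose = lime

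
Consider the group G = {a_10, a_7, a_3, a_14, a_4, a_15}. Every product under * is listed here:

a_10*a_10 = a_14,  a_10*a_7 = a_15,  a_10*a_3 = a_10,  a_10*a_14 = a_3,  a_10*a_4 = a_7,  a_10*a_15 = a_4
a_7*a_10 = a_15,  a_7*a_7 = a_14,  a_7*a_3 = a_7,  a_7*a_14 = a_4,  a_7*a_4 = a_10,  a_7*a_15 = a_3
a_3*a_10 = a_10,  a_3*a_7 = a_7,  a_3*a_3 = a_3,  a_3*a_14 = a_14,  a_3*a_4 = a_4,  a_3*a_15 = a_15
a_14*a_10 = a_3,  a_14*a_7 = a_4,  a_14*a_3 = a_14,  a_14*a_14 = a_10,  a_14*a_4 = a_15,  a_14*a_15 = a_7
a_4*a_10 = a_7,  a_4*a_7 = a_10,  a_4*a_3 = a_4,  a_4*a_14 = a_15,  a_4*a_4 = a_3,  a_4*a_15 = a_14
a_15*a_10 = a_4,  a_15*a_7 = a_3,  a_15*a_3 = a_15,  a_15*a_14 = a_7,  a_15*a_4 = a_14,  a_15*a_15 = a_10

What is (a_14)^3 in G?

a_3

a_14^1 = a_14
a_14^2 = a_14*a_14 = a_10
a_14^3 = a_10*a_14 = a_3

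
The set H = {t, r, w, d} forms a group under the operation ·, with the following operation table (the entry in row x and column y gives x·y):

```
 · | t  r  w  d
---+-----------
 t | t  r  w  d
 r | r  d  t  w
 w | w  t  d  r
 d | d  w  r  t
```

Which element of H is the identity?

t

The identity e satisfies e·x = x for all x, so its row in the table reproduces the column headers.
Row t reads: t, r, w, d — exactly the header order. So t is the identity.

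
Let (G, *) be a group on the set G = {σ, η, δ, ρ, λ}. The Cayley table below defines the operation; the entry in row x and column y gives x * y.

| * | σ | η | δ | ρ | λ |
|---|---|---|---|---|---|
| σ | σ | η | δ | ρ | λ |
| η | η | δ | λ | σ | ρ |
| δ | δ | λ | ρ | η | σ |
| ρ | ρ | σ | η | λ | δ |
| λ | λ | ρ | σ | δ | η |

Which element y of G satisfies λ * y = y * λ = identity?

δ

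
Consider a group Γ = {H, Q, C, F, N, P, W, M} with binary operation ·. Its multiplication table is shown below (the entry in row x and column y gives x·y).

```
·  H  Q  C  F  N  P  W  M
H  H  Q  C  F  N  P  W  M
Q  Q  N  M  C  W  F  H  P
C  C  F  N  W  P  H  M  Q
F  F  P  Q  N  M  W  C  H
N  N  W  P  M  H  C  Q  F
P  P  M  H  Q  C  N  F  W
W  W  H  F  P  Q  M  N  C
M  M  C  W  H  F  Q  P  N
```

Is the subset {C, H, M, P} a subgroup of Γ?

No

M·M = N, which is not in {C, H, M, P}.
The subset is not closed under ·, so it is not a subgroup.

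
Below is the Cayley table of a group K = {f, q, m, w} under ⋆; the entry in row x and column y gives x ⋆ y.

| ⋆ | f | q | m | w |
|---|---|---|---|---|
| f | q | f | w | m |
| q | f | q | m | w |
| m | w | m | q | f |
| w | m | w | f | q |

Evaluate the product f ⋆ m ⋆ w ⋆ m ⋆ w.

f

f ⋆ m = w
w ⋆ w = q
q ⋆ m = m
m ⋆ w = f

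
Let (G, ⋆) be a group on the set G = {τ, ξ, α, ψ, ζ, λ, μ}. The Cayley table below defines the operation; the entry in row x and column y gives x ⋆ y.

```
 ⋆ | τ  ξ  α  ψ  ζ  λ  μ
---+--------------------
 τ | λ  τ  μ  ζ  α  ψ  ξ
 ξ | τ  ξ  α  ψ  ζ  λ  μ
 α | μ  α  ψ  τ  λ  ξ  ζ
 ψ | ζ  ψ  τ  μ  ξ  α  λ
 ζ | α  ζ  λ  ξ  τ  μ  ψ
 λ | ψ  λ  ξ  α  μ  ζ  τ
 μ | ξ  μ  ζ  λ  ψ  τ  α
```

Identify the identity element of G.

The identity e satisfies e ⋆ x = x for all x, so its row in the table reproduces the column headers.
Row ξ reads: τ, ξ, α, ψ, ζ, λ, μ — exactly the header order. So ξ is the identity.

ξ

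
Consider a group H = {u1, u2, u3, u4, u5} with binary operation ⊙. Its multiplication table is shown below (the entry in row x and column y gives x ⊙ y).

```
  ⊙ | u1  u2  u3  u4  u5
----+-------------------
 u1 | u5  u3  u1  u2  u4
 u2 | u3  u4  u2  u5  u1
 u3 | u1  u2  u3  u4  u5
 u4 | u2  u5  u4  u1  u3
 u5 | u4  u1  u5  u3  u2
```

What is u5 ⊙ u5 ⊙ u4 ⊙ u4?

u3

u5 ⊙ u5 = u2
u2 ⊙ u4 = u5
u5 ⊙ u4 = u3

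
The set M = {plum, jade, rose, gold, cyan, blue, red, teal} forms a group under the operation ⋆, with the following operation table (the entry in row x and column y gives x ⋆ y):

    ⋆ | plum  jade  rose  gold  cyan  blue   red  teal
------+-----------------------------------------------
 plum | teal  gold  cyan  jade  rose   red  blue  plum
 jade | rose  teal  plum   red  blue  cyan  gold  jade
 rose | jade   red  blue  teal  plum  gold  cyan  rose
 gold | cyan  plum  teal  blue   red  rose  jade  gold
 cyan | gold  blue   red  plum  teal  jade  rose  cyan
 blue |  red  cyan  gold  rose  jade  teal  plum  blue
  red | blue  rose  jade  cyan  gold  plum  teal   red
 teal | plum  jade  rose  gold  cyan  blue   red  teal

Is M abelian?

rose ⋆ plum = jade but plum ⋆ rose = cyan.
Since rose and plum do not commute, M is not abelian.

No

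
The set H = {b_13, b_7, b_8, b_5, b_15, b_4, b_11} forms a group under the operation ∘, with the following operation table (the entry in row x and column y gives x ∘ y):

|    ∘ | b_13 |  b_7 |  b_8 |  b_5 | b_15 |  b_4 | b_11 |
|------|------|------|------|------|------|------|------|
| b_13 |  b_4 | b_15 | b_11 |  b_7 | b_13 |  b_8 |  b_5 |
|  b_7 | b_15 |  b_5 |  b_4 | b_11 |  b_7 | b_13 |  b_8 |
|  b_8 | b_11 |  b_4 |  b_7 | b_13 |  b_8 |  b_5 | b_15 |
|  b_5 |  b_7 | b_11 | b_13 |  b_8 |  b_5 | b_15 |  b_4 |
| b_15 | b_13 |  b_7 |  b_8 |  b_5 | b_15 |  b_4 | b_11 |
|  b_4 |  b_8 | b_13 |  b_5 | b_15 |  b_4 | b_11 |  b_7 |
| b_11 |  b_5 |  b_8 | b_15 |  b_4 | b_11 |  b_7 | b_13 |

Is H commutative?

Check whether the table is symmetric across its main diagonal.
Every entry (row x, col y) equals the entry (row y, col x), so H is abelian.

Yes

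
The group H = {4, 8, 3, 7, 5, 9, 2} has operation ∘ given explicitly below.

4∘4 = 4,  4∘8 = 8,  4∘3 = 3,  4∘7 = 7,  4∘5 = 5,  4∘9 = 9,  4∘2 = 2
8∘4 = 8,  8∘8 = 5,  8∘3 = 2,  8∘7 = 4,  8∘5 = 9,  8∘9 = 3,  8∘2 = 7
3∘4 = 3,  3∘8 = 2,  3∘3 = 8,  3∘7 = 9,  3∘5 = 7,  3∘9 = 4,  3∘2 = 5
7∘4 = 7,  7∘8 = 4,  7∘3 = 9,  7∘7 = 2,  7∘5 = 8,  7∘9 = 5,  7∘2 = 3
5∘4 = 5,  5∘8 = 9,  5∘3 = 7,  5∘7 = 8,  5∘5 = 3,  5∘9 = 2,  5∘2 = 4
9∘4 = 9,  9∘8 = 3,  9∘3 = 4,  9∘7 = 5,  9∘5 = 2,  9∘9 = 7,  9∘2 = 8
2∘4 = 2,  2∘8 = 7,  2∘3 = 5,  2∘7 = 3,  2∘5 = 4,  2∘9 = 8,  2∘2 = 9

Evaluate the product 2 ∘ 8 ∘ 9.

5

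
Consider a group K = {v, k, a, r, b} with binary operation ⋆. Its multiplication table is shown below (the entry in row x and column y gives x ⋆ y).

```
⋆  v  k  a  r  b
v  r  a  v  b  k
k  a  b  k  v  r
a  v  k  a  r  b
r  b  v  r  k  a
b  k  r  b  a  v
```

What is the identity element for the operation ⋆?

The identity e satisfies e ⋆ x = x for all x, so its row in the table reproduces the column headers.
Row a reads: v, k, a, r, b — exactly the header order. So a is the identity.

a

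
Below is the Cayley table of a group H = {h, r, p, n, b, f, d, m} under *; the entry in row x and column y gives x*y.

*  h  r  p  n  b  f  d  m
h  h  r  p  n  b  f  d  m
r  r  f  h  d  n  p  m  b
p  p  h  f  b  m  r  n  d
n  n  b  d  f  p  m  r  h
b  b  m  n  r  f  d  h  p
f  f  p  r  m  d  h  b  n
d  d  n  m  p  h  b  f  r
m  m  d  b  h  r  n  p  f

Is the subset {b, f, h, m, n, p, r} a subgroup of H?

No

f*b = d, which is not in {b, f, h, m, n, p, r}.
The subset is not closed under *, so it is not a subgroup.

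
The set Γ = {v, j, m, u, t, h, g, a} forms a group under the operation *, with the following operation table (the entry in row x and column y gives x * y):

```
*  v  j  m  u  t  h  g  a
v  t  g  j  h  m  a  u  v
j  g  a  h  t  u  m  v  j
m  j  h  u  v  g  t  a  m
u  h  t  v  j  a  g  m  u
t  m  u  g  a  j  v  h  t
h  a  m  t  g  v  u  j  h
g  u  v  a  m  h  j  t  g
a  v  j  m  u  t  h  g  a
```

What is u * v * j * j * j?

u * v = h
h * j = m
m * j = h
h * j = m

m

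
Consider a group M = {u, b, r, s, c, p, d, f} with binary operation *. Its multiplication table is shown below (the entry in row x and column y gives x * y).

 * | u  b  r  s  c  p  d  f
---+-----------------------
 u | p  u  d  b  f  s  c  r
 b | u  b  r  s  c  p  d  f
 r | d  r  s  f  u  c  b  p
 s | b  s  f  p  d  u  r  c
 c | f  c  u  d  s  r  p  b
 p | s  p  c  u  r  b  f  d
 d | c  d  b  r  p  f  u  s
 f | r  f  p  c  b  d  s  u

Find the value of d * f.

Read row d, column f: d * f = s.

s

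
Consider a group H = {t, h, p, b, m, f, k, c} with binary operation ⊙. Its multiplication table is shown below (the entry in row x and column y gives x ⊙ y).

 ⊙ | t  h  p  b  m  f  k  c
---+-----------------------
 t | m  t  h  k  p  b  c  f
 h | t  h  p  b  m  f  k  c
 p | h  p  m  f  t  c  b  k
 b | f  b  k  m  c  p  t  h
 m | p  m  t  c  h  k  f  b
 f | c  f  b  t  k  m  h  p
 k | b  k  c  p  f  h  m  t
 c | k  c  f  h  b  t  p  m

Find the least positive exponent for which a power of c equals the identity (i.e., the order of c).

4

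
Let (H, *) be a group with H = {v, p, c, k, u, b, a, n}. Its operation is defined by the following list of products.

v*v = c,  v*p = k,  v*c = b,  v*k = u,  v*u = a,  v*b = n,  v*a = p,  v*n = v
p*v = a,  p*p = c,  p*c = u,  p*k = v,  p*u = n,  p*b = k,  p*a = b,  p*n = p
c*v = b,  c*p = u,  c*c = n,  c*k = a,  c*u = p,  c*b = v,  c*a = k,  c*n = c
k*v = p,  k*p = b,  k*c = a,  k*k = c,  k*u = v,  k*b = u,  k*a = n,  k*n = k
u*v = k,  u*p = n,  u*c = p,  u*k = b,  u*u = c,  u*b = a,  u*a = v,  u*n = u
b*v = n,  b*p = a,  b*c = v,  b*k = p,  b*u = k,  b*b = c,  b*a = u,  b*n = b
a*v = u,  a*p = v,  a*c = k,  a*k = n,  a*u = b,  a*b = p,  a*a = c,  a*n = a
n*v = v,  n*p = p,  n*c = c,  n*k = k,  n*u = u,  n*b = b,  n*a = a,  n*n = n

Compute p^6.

p^1 = p
p^2 = p*p = c
p^3 = c*p = u
p^4 = u*p = n
p^5 = n*p = p
p^6 = p*p = c
(Structurally, H here is isomorphic to the quaternion group Q_8.)

c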